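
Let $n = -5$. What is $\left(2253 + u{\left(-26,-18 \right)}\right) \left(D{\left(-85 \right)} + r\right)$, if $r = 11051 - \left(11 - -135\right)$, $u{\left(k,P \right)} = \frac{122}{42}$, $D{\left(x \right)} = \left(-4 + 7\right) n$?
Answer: $\frac{171967620}{7} \approx 2.4567 \cdot 10^{7}$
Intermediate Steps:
$D{\left(x \right)} = -15$ ($D{\left(x \right)} = \left(-4 + 7\right) \left(-5\right) = 3 \left(-5\right) = -15$)
$u{\left(k,P \right)} = \frac{61}{21}$ ($u{\left(k,P \right)} = 122 \cdot \frac{1}{42} = \frac{61}{21}$)
$r = 10905$ ($r = 11051 - \left(11 + 135\right) = 11051 - 146 = 10905$)
$\left(2253 + u{\left(-26,-18 \right)}\right) \left(D{\left(-85 \right)} + r\right) = \left(2253 + \frac{61}{21}\right) \left(-15 + 10905\right) = \frac{47374}{21} \cdot 10890 = \frac{171967620}{7}$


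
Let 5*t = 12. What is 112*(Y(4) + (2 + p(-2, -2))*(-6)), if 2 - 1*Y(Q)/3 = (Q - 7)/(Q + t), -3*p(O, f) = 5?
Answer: 1211/2 ≈ 605.50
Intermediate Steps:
t = 12/5 (t = (⅕)*12 = 12/5 ≈ 2.4000)
p(O, f) = -5/3 (p(O, f) = -⅓*5 = -5/3)
Y(Q) = 6 - 3*(-7 + Q)/(12/5 + Q) (Y(Q) = 6 - 3*(Q - 7)/(Q + 12/5) = 6 - 3*(-7 + Q)/(12/5 + Q))
112*(Y(4) + (2 + p(-2, -2))*(-6)) = 112*(3*(59 + 5*4)/(12 + 5*4) + (2 - 5/3)*(-6)) = 112*(3*(59 + 20)/(12 + 20) + (⅓)*(-6)) = 112*(3*79/32 - 2) = 112*(3*(1/32)*79 - 2) = 112*(237/32 - 2) = 112*(173/32) = 1211/2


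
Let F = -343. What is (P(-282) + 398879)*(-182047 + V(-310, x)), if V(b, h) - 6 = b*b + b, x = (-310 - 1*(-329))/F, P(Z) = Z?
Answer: -34379389847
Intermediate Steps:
x = -19/343 (x = (-310 - 1*(-329))/(-343) = (-310 + 329)*(-1/343) = 19*(-1/343) = -19/343 ≈ -0.055394)
V(b, h) = 6 + b + b² (V(b, h) = 6 + (b*b + b) = 6 + (b² + b) = 6 + (b + b²) = 6 + b + b²)
(P(-282) + 398879)*(-182047 + V(-310, x)) = (-282 + 398879)*(-182047 + (6 - 310 + (-310)²)) = 398597*(-182047 + (6 - 310 + 96100)) = 398597*(-182047 + 95796) = 398597*(-86251) = -34379389847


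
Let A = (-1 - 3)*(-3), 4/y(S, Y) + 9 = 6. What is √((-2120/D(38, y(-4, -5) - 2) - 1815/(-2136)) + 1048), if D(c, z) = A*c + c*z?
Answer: 3*√895552379098/87932 ≈ 32.286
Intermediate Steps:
y(S, Y) = -4/3 (y(S, Y) = 4/(-9 + 6) = 4/(-3) = 4*(-⅓) = -4/3)
A = 12 (A = -4*(-3) = 12)
D(c, z) = 12*c + c*z
√((-2120/D(38, y(-4, -5) - 2) - 1815/(-2136)) + 1048) = √((-2120*1/(38*(12 + (-4/3 - 2))) - 1815/(-2136)) + 1048) = √((-2120*1/(38*(12 - 10/3)) - 1815*(-1/2136)) + 1048) = √((-2120/(38*(26/3)) + 605/712) + 1048) = √((-2120/988/3 + 605/712) + 1048) = √((-2120*3/988 + 605/712) + 1048) = √((-1590/247 + 605/712) + 1048) = √(-982645/175864 + 1048) = √(183322827/175864) = 3*√895552379098/87932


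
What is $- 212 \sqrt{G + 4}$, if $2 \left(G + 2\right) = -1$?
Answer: $- 106 \sqrt{6} \approx -259.65$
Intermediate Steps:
$G = - \frac{5}{2}$ ($G = -2 + \frac{1}{2} \left(-1\right) = -2 - \frac{1}{2} = - \frac{5}{2} \approx -2.5$)
$- 212 \sqrt{G + 4} = - 212 \sqrt{- \frac{5}{2} + 4} = - 212 \sqrt{\frac{3}{2}} = - 212 \frac{\sqrt{6}}{2} = - 106 \sqrt{6}$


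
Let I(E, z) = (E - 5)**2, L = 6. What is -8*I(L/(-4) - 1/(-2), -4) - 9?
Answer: -297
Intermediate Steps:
I(E, z) = (-5 + E)**2
-8*I(L/(-4) - 1/(-2), -4) - 9 = -8*(-5 + (6/(-4) - 1/(-2)))**2 - 9 = -8*(-5 + (6*(-1/4) - 1*(-1/2)))**2 - 9 = -8*(-5 + (-3/2 + 1/2))**2 - 9 = -8*(-5 - 1)**2 - 9 = -8*(-6)**2 - 9 = -8*36 - 9 = -288 - 9 = -297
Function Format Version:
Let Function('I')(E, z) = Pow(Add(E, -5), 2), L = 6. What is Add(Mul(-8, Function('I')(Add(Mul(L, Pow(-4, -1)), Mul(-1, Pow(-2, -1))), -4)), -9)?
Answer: -297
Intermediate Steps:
Function('I')(E, z) = Pow(Add(-5, E), 2)
Add(Mul(-8, Function('I')(Add(Mul(L, Pow(-4, -1)), Mul(-1, Pow(-2, -1))), -4)), -9) = Add(Mul(-8, Pow(Add(-5, Add(Mul(6, Pow(-4, -1)), Mul(-1, Pow(-2, -1)))), 2)), -9) = Add(Mul(-8, Pow(Add(-5, Add(Mul(6, Rational(-1, 4)), Mul(-1, Rational(-1, 2)))), 2)), -9) = Add(Mul(-8, Pow(Add(-5, Add(Rational(-3, 2), Rational(1, 2))), 2)), -9) = Add(Mul(-8, Pow(Add(-5, -1), 2)), -9) = Add(Mul(-8, Pow(-6, 2)), -9) = Add(Mul(-8, 36), -9) = Add(-288, -9) = -297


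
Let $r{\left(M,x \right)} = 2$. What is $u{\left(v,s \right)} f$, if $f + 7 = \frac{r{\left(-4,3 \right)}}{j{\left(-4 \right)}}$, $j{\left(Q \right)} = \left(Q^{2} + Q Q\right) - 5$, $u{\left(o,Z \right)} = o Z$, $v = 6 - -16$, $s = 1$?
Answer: $- \frac{4114}{27} \approx -152.37$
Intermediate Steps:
$v = 22$ ($v = 6 + 16 = 22$)
$u{\left(o,Z \right)} = Z o$
$j{\left(Q \right)} = -5 + 2 Q^{2}$ ($j{\left(Q \right)} = \left(Q^{2} + Q^{2}\right) - 5 = 2 Q^{2} - 5 = -5 + 2 Q^{2}$)
$f = - \frac{187}{27}$ ($f = -7 + \frac{2}{-5 + 2 \left(-4\right)^{2}} = -7 + \frac{2}{-5 + 2 \cdot 16} = -7 + \frac{2}{-5 + 32} = -7 + \frac{2}{27} = - \frac{187}{27} \approx -6.9259$)
$u{\left(v,s \right)} f = 1 \cdot 22 \left(- \frac{187}{27}\right) = 22 \left(- \frac{187}{27}\right) = - \frac{4114}{27}$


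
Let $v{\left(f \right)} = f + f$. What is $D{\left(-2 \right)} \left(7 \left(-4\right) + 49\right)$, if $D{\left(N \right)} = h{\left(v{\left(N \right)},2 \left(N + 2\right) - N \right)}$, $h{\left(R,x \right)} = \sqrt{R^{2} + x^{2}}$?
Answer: $42 \sqrt{5} \approx 93.915$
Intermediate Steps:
$v{\left(f \right)} = 2 f$
$D{\left(N \right)} = \sqrt{\left(4 + N\right)^{2} + 4 N^{2}}$ ($D{\left(N \right)} = \sqrt{\left(2 N\right)^{2} + \left(2 \left(N + 2\right) - N\right)^{2}} = \sqrt{4 N^{2} + \left(2 \left(2 + N\right) - N\right)^{2}} = \sqrt{4 N^{2} + \left(\left(4 + 2 N\right) - N\right)^{2}} = \sqrt{4 N^{2} + \left(4 + N\right)^{2}} = \sqrt{\left(4 + N\right)^{2} + 4 N^{2}}$)
$D{\left(-2 \right)} \left(7 \left(-4\right) + 49\right) = \sqrt{\left(4 - 2\right)^{2} + 4 \left(-2\right)^{2}} \left(7 \left(-4\right) + 49\right) = \sqrt{2^{2} + 4 \cdot 4} \left(-28 + 49\right) = \sqrt{4 + 16} \cdot 21 = \sqrt{20} \cdot 21 = 2 \sqrt{5} \cdot 21 = 42 \sqrt{5}$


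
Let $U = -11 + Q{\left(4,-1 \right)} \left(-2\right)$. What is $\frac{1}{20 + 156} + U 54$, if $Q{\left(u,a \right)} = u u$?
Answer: $- \frac{408671}{176} \approx -2322.0$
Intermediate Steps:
$Q{\left(u,a \right)} = u^{2}$
$U = -43$ ($U = -11 + 4^{2} \left(-2\right) = -11 + 16 \left(-2\right) = -11 - 32 = -43$)
$\frac{1}{20 + 156} + U 54 = \frac{1}{20 + 156} - 2322 = \frac{1}{176} - 2322 = - \frac{408671}{176}$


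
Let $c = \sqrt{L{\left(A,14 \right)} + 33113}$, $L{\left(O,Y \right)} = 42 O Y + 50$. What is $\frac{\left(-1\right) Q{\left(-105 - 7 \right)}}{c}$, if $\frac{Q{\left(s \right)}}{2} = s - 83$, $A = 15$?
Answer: $\frac{390 \sqrt{41983}}{41983} \approx 1.9034$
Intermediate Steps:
$L{\left(O,Y \right)} = 50 + 42 O Y$ ($L{\left(O,Y \right)} = 42 O Y + 50 = 50 + 42 O Y$)
$Q{\left(s \right)} = -166 + 2 s$ ($Q{\left(s \right)} = 2 \left(s - 83\right) = 2 \left(-83 + s\right) = -166 + 2 s$)
$c = \sqrt{41983}$ ($c = \sqrt{\left(50 + 42 \cdot 15 \cdot 14\right) + 33113} = \sqrt{\left(50 + 8820\right) + 33113} = \sqrt{8870 + 33113} = \sqrt{41983} \approx 204.9$)
$\frac{\left(-1\right) Q{\left(-105 - 7 \right)}}{c} = \frac{\left(-1\right) \left(-166 + 2 \left(-105 - 7\right)\right)}{\sqrt{41983}} = - (-166 + 2 \left(-112\right)) \frac{\sqrt{41983}}{41983} = - (-166 - 224) \frac{\sqrt{41983}}{41983} = \left(-1\right) \left(-390\right) \frac{\sqrt{41983}}{41983} = 390 \frac{\sqrt{41983}}{41983} = \frac{390 \sqrt{41983}}{41983}$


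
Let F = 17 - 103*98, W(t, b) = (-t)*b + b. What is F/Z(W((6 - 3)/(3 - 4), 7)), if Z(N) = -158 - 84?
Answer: 10077/242 ≈ 41.641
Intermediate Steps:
W(t, b) = b - b*t (W(t, b) = -b*t + b = b - b*t)
Z(N) = -242
F = -10077 (F = 17 - 10094 = -10077)
F/Z(W((6 - 3)/(3 - 4), 7)) = -10077/(-242) = -10077*(-1/242) = 10077/242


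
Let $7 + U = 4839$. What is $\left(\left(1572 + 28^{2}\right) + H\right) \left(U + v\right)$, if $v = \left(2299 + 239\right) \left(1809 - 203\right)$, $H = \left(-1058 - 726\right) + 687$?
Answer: $5137802740$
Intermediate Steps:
$U = 4832$ ($U = -7 + 4839 = 4832$)
$H = -1097$ ($H = -1784 + 687 = -1097$)
$v = 4076028$ ($v = 2538 \cdot 1606 = 4076028$)
$\left(\left(1572 + 28^{2}\right) + H\right) \left(U + v\right) = \left(\left(1572 + 28^{2}\right) - 1097\right) \left(4832 + 4076028\right) = \left(\left(1572 + 784\right) - 1097\right) 4080860 = \left(2356 - 1097\right) 4080860 = 1259 \cdot 4080860 = 5137802740$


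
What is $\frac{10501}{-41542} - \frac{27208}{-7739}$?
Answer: $\frac{1049007497}{321493538} \approx 3.2629$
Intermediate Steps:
$\frac{10501}{-41542} - \frac{27208}{-7739} = 10501 \left(- \frac{1}{41542}\right) - - \frac{27208}{7739} = - \frac{10501}{41542} + \frac{27208}{7739} = \frac{1049007497}{321493538}$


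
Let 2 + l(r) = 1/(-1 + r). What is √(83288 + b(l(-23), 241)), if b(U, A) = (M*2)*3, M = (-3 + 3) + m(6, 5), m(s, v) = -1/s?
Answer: √83287 ≈ 288.59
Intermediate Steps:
l(r) = -2 + 1/(-1 + r)
M = -⅙ (M = (-3 + 3) - 1/6 = 0 - 1*⅙ = 0 - ⅙ = -⅙ ≈ -0.16667)
b(U, A) = -1 (b(U, A) = -⅙*2*3 = -⅓*3 = -1)
√(83288 + b(l(-23), 241)) = √(83288 - 1) = √83287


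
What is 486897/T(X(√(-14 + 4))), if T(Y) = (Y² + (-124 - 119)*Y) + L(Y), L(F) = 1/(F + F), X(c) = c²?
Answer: 9737940/50599 ≈ 192.45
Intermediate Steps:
L(F) = 1/(2*F)
T(Y) = Y² + 1/(2*Y) - 243*Y (T(Y) = (Y² + (-124 - 119)*Y) + 1/(2*Y) = (Y² - 243*Y) + 1/(2*Y) = Y² + 1/(2*Y) - 243*Y)
486897/T(X(√(-14 + 4))) = 486897/(((√(-14 + 4))²)² + 1/(2*((√(-14 + 4))²)) - 243*(√(-14 + 4))²) = 486897/(((√(-10))²)² + 1/(2*((√(-10))²)) - 243*(√(-10))²) = 486897/(((I*√10)²)² + 1/(2*((I*√10)²)) - 243*(I*√10)²) = 486897/((-10)² + (½)/(-10) - 243*(-10)) = 486897/(100 + (½)*(-⅒) + 2430) = 486897/(100 - 1/20 + 2430) = 486897/(50599/20) = 486897*(20/50599) = 9737940/50599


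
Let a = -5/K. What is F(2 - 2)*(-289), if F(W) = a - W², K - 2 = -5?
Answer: -1445/3 ≈ -481.67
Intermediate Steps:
K = -3 (K = 2 - 5 = -3)
a = 5/3 (a = -5/(-3) = -5*(-⅓) = 5/3 ≈ 1.6667)
F(W) = 5/3 - W²
F(2 - 2)*(-289) = (5/3 - (2 - 2)²)*(-289) = (5/3 - 1*0²)*(-289) = (5/3 - 1*0)*(-289) = (5/3 + 0)*(-289) = (5/3)*(-289) = -1445/3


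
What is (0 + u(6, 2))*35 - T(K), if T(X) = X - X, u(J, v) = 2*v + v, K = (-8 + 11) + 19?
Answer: 210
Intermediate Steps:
K = 22 (K = 3 + 19 = 22)
u(J, v) = 3*v
T(X) = 0
(0 + u(6, 2))*35 - T(K) = (0 + 3*2)*35 - 1*0 = (0 + 6)*35 + 0 = 6*35 + 0 = 210 + 0 = 210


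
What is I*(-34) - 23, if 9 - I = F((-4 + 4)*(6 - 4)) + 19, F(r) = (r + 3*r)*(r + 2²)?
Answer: 317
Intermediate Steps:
F(r) = 4*r*(4 + r) (F(r) = (4*r)*(r + 4) = (4*r)*(4 + r) = 4*r*(4 + r))
I = -10 (I = 9 - (4*((-4 + 4)*(6 - 4))*(4 + (-4 + 4)*(6 - 4)) + 19) = 9 - (4*(0*2)*(4 + 0*2) + 19) = 9 - (4*0*(4 + 0) + 19) = 9 - (4*0*4 + 19) = 9 - (0 + 19) = 9 - 1*19 = 9 - 19 = -10)
I*(-34) - 23 = -10*(-34) - 23 = 340 - 23 = 317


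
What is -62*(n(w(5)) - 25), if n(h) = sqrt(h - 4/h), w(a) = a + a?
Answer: 1550 - 248*sqrt(15)/5 ≈ 1357.9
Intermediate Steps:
w(a) = 2*a
-62*(n(w(5)) - 25) = -62*(sqrt(2*5 - 4/(2*5)) - 25) = -62*(sqrt(10 - 4/10) - 25) = -62*(sqrt(10 - 4*1/10) - 25) = -62*(sqrt(10 - 2/5) - 25) = -62*(sqrt(48/5) - 25) = -62*(4*sqrt(15)/5 - 25) = -62*(-25 + 4*sqrt(15)/5) = 1550 - 248*sqrt(15)/5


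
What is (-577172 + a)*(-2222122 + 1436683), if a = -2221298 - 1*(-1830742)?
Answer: 760091312592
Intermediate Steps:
a = -390556 (a = -2221298 + 1830742 = -390556)
(-577172 + a)*(-2222122 + 1436683) = (-577172 - 390556)*(-2222122 + 1436683) = -967728*(-785439) = 760091312592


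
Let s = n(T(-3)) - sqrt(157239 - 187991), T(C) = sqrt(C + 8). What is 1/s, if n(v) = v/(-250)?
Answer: -250/(sqrt(5) + 31000*I*sqrt(2)) ≈ -2.9085e-7 + 0.0057025*I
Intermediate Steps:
T(C) = sqrt(8 + C)
n(v) = -v/250 (n(v) = v*(-1/250) = -v/250)
s = -sqrt(5)/250 - 124*I*sqrt(2) (s = -sqrt(8 - 3)/250 - sqrt(157239 - 187991) = -sqrt(5)/250 - sqrt(-30752) = -sqrt(5)/250 - 124*I*sqrt(2) ≈ -0.0089443 - 175.36*I)
1/s = 1/(-sqrt(5)/250 - 124*I*sqrt(2))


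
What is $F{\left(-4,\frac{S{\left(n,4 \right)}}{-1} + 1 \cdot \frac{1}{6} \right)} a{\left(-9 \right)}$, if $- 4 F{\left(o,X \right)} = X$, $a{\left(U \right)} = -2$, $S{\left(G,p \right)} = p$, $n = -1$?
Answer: $- \frac{23}{12} \approx -1.9167$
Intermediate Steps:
$F{\left(o,X \right)} = - \frac{X}{4}$
$F{\left(-4,\frac{S{\left(n,4 \right)}}{-1} + 1 \cdot \frac{1}{6} \right)} a{\left(-9 \right)} = - \frac{\frac{4}{-1} + 1 \cdot \frac{1}{6}}{4} \left(-2\right) = - \frac{4 \left(-1\right) + 1 \cdot \frac{1}{6}}{4} \left(-2\right) = - \frac{-4 + \frac{1}{6}}{4} \left(-2\right) = \left(- \frac{1}{4}\right) \left(- \frac{23}{6}\right) \left(-2\right) = \frac{23}{24} \left(-2\right) = - \frac{23}{12}$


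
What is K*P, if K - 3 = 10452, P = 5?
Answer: 52275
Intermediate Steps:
K = 10455 (K = 3 + 10452 = 10455)
K*P = 10455*5 = 52275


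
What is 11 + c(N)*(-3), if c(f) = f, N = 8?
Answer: -13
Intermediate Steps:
11 + c(N)*(-3) = 11 + 8*(-3) = 11 - 24 = -13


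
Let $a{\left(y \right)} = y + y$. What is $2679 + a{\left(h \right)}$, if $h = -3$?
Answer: $2673$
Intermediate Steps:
$a{\left(y \right)} = 2 y$
$2679 + a{\left(h \right)} = 2679 + 2 \left(-3\right) = 2679 - 6 = 2673$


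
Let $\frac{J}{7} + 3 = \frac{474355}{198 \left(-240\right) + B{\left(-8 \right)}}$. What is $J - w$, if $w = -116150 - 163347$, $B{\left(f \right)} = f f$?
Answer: $\frac{13259492571}{47456} \approx 2.7941 \cdot 10^{5}$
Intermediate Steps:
$B{\left(f \right)} = f^{2}$
$w = -279497$ ($w = -116150 - 163347 = -279497$)
$J = - \frac{4317061}{47456}$ ($J = -21 + 7 \frac{474355}{198 \left(-240\right) + \left(-8\right)^{2}} = -21 + 7 \frac{474355}{-47520 + 64} = -21 + 7 \frac{474355}{-47456} = -21 + 7 \cdot 474355 \left(- \frac{1}{47456}\right) = -21 + 7 \left(- \frac{474355}{47456}\right) = -21 - \frac{3320485}{47456} = - \frac{4317061}{47456} \approx -90.97$)
$J - w = - \frac{4317061}{47456} - -279497 = - \frac{4317061}{47456} + 279497 = \frac{13259492571}{47456}$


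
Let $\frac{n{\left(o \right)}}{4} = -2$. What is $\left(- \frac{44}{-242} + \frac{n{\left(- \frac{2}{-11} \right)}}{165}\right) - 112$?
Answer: $- \frac{1678}{15} \approx -111.87$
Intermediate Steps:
$n{\left(o \right)} = -8$ ($n{\left(o \right)} = 4 \left(-2\right) = -8$)
$\left(- \frac{44}{-242} + \frac{n{\left(- \frac{2}{-11} \right)}}{165}\right) - 112 = \left(- \frac{44}{-242} - \frac{8}{165}\right) - 112 = \left(\left(-44\right) \left(- \frac{1}{242}\right) - \frac{8}{165}\right) - 112 = \left(\frac{2}{11} - \frac{8}{165}\right) - 112 = \frac{2}{15} - 112 = - \frac{1678}{15}$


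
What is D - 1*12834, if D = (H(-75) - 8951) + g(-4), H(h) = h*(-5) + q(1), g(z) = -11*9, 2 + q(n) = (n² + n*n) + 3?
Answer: -21506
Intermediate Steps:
q(n) = 1 + 2*n² (q(n) = -2 + ((n² + n*n) + 3) = -2 + ((n² + n²) + 3) = -2 + (2*n² + 3) = -2 + (3 + 2*n²) = 1 + 2*n²)
g(z) = -99
H(h) = 3 - 5*h (H(h) = h*(-5) + (1 + 2*1²) = -5*h + (1 + 2*1) = -5*h + (1 + 2) = -5*h + 3 = 3 - 5*h)
D = -8672 (D = ((3 - 5*(-75)) - 8951) - 99 = ((3 + 375) - 8951) - 99 = (378 - 8951) - 99 = -8573 - 99 = -8672)
D - 1*12834 = -8672 - 1*12834 = -8672 - 12834 = -21506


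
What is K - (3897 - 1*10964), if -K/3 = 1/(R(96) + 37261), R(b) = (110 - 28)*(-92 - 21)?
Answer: 197840662/27995 ≈ 7067.0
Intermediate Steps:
R(b) = -9266 (R(b) = 82*(-113) = -9266)
K = -3/27995 (K = -3/(-9266 + 37261) = -3/27995 ≈ -0.00010716)
K - (3897 - 1*10964) = -3/27995 - (3897 - 1*10964) = -3/27995 - (3897 - 10964) = -3/27995 - 1*(-7067) = -3/27995 + 7067 = 197840662/27995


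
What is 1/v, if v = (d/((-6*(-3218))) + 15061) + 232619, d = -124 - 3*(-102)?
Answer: 9654/2391102811 ≈ 4.0375e-6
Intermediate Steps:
d = 182 (d = -124 + 306 = 182)
v = 2391102811/9654 (v = (182/((-6*(-3218))) + 15061) + 232619 = (182/19308 + 15061) + 232619 = (182*(1/19308) + 15061) + 232619 = (91/9654 + 15061) + 232619 = 145398985/9654 + 232619 = 2391102811/9654 ≈ 2.4768e+5)
1/v = 1/(2391102811/9654) = 9654/2391102811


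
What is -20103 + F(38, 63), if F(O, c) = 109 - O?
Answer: -20032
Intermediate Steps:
-20103 + F(38, 63) = -20103 + (109 - 1*38) = -20103 + (109 - 38) = -20103 + 71 = -20032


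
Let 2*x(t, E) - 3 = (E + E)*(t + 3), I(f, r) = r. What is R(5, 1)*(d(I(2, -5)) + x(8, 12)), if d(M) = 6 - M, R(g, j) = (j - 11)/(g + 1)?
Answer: -1445/6 ≈ -240.83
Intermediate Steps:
R(g, j) = (-11 + j)/(1 + g)
x(t, E) = 3/2 + E*(3 + t) (x(t, E) = 3/2 + ((E + E)*(t + 3))/2 = 3/2 + ((2*E)*(3 + t))/2 = 3/2 + (2*E*(3 + t))/2 = 3/2 + E*(3 + t))
R(5, 1)*(d(I(2, -5)) + x(8, 12)) = ((-11 + 1)/(1 + 5))*((6 - 1*(-5)) + (3/2 + 3*12 + 12*8)) = (-10/6)*((6 + 5) + (3/2 + 36 + 96)) = ((⅙)*(-10))*(11 + 267/2) = -5/3*289/2 = -1445/6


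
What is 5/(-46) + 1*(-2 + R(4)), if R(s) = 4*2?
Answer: 271/46 ≈ 5.8913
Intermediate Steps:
R(s) = 8
5/(-46) + 1*(-2 + R(4)) = 5/(-46) + 1*(-2 + 8) = 5*(-1/46) + 1*6 = -5/46 + 6 = 271/46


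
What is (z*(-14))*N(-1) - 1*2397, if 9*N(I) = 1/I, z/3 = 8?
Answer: -7079/3 ≈ -2359.7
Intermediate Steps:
z = 24 (z = 3*8 = 24)
N(I) = 1/(9*I)
(z*(-14))*N(-1) - 1*2397 = (24*(-14))*((1/9)/(-1)) - 1*2397 = -112*(-1)/3 - 2397 = -336*(-1/9) - 2397 = 112/3 - 2397 = -7079/3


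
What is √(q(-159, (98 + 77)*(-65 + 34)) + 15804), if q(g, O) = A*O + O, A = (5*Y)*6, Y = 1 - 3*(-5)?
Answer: I*√2593621 ≈ 1610.5*I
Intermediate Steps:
Y = 16 (Y = 1 + 15 = 16)
A = 480 (A = (5*16)*6 = 80*6 = 480)
q(g, O) = 481*O (q(g, O) = 480*O + O = 481*O)
√(q(-159, (98 + 77)*(-65 + 34)) + 15804) = √(481*((98 + 77)*(-65 + 34)) + 15804) = √(481*(175*(-31)) + 15804) = √(481*(-5425) + 15804) = √(-2609425 + 15804) = √(-2593621) = I*√2593621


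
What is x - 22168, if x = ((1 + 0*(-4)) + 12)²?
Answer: -21999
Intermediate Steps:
x = 169 (x = ((1 + 0) + 12)² = (1 + 12)² = 13² = 169)
x - 22168 = 169 - 22168 = -21999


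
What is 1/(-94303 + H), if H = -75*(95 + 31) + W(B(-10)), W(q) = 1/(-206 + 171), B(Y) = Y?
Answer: -35/3631356 ≈ -9.6383e-6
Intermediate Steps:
W(q) = -1/35 (W(q) = 1/(-35) = -1/35)
H = -330751/35 (H = -75*(95 + 31) - 1/35 = -75*126 - 1/35 = -9450 - 1/35 = -330751/35 ≈ -9450.0)
1/(-94303 + H) = 1/(-94303 - 330751/35) = 1/(-3631356/35) = -35/3631356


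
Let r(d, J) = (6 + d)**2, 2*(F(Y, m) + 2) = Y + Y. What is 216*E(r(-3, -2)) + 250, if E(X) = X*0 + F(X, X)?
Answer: 1762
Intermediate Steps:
F(Y, m) = -2 + Y (F(Y, m) = -2 + (Y + Y)/2 = -2 + (2*Y)/2 = -2 + Y)
E(X) = -2 + X (E(X) = X*0 + (-2 + X) = 0 + (-2 + X) = -2 + X)
216*E(r(-3, -2)) + 250 = 216*(-2 + (6 - 3)**2) + 250 = 216*(-2 + 3**2) + 250 = 216*(-2 + 9) + 250 = 216*7 + 250 = 1512 + 250 = 1762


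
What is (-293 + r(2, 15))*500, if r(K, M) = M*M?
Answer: -34000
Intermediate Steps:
r(K, M) = M²
(-293 + r(2, 15))*500 = (-293 + 15²)*500 = (-293 + 225)*500 = -68*500 = -34000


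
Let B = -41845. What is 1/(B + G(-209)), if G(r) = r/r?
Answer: -1/41844 ≈ -2.3898e-5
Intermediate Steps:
G(r) = 1
1/(B + G(-209)) = 1/(-41845 + 1) = 1/(-41844) = -1/41844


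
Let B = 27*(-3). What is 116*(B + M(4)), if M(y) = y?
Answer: -8932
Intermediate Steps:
B = -81
116*(B + M(4)) = 116*(-81 + 4) = 116*(-77) = -8932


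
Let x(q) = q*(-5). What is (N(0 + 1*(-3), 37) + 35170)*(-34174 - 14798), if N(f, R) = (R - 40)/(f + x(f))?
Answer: -1722332997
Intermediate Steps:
x(q) = -5*q
N(f, R) = -(-40 + R)/(4*f) (N(f, R) = (R - 40)/(f - 5*f) = (-40 + R)/((-4*f)) = (-40 + R)*(-1/(4*f)) = -(-40 + R)/(4*f))
(N(0 + 1*(-3), 37) + 35170)*(-34174 - 14798) = ((40 - 1*37)/(4*(0 + 1*(-3))) + 35170)*(-34174 - 14798) = ((40 - 37)/(4*(0 - 3)) + 35170)*(-48972) = ((¼)*3/(-3) + 35170)*(-48972) = ((¼)*(-⅓)*3 + 35170)*(-48972) = (-¼ + 35170)*(-48972) = (140679/4)*(-48972) = -1722332997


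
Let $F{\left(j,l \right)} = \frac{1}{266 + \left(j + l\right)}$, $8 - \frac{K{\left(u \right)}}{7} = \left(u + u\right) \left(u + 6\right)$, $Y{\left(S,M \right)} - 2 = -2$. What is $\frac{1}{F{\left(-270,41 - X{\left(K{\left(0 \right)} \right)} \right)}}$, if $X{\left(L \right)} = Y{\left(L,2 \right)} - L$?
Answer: $93$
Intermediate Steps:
$Y{\left(S,M \right)} = 0$ ($Y{\left(S,M \right)} = 2 - 2 = 0$)
$K{\left(u \right)} = 56 - 14 u \left(6 + u\right)$ ($K{\left(u \right)} = 56 - 7 \left(u + u\right) \left(u + 6\right) = 56 - 7 \cdot 2 u \left(6 + u\right) = 56 - 14 u \left(6 + u\right)$)
$X{\left(L \right)} = - L$ ($X{\left(L \right)} = 0 - L = - L$)
$F{\left(j,l \right)} = \frac{1}{266 + j + l}$
$\frac{1}{F{\left(-270,41 - X{\left(K{\left(0 \right)} \right)} \right)}} = \frac{1}{\frac{1}{266 - 270 - \left(-41 - \left(56 - 0 - 14 \cdot 0^{2}\right)\right)}} = \frac{1}{\frac{1}{266 - 270 - \left(-41 - \left(56 + 0 - 0\right)\right)}} = \frac{1}{\frac{1}{266 - 270 - \left(-41 - \left(56 + 0 + 0\right)\right)}} = \frac{1}{\frac{1}{266 - 270 - \left(-41 - 56\right)}} = \frac{1}{\frac{1}{266 - 270 + \left(41 - -56\right)}} = \frac{1}{\frac{1}{266 - 270 + \left(41 + 56\right)}} = \frac{1}{\frac{1}{266 - 270 + 97}} = \frac{1}{\frac{1}{93}} = 93$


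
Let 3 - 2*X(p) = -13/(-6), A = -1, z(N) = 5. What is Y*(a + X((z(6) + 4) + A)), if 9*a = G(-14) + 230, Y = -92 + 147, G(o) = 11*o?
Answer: 17545/36 ≈ 487.36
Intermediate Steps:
X(p) = 5/12 (X(p) = 3/2 - (-13)/(2*(-6)) = 3/2 - (-13)*(-1)/(2*6) = 3/2 - ½*13/6 = 3/2 - 13/12 = 5/12)
Y = 55
a = 76/9 (a = (11*(-14) + 230)/9 = (-154 + 230)/9 = (⅑)*76 = 76/9 ≈ 8.4444)
Y*(a + X((z(6) + 4) + A)) = 55*(76/9 + 5/12) = 55*(319/36) = 17545/36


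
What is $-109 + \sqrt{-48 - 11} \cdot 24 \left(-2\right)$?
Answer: $-109 - 48 i \sqrt{59} \approx -109.0 - 368.69 i$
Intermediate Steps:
$-109 + \sqrt{-48 - 11} \cdot 24 \left(-2\right) = -109 + \sqrt{-59} \left(-48\right) = -109 + i \sqrt{59} \left(-48\right) = -109 - 48 i \sqrt{59}$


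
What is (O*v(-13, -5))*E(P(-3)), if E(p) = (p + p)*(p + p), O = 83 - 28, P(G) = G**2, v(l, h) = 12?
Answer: 213840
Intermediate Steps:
O = 55
E(p) = 4*p**2 (E(p) = (2*p)*(2*p) = 4*p**2)
(O*v(-13, -5))*E(P(-3)) = (55*12)*(4*((-3)**2)**2) = 660*(4*9**2) = 660*(4*81) = 660*324 = 213840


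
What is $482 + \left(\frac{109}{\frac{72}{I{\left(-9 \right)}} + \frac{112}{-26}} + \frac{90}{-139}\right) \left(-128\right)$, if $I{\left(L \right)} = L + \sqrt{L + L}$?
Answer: $\frac{450866358}{257011} - \frac{442104 i \sqrt{2}}{1849} \approx 1754.3 - 338.14 i$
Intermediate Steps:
$I{\left(L \right)} = L + \sqrt{2} \sqrt{L}$ ($I{\left(L \right)} = L + \sqrt{2 L} = L + \sqrt{2} \sqrt{L}$)
$482 + \left(\frac{109}{\frac{72}{I{\left(-9 \right)}} + \frac{112}{-26}} + \frac{90}{-139}\right) \left(-128\right) = 482 + \left(\frac{109}{\frac{72}{-9 + \sqrt{2} \sqrt{-9}} + \frac{112}{-26}} + \frac{90}{-139}\right) \left(-128\right) = 482 + \left(\frac{109}{\frac{72}{-9 + \sqrt{2} \cdot 3 i} + 112 \left(- \frac{1}{26}\right)} + 90 \left(- \frac{1}{139}\right)\right) \left(-128\right) = 482 + \left(\frac{109}{\frac{72}{-9 + 3 i \sqrt{2}} - \frac{56}{13}} - \frac{90}{139}\right) \left(-128\right) = 482 + \left(\frac{109}{- \frac{56}{13} + \frac{72}{-9 + 3 i \sqrt{2}}} - \frac{90}{139}\right) \left(-128\right) = 482 + \left(- \frac{90}{139} + \frac{109}{- \frac{56}{13} + \frac{72}{-9 + 3 i \sqrt{2}}}\right) \left(-128\right) = 482 + \left(\frac{11520}{139} - \frac{13952}{- \frac{56}{13} + \frac{72}{-9 + 3 i \sqrt{2}}}\right) = \frac{78518}{139} - \frac{13952}{- \frac{56}{13} + \frac{72}{-9 + 3 i \sqrt{2}}}$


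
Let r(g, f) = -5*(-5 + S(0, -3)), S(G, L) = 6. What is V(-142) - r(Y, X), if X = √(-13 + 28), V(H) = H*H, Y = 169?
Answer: 20169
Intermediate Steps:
V(H) = H²
X = √15 ≈ 3.8730
r(g, f) = -5 (r(g, f) = -5*(-5 + 6) = -5*1 = -5)
V(-142) - r(Y, X) = (-142)² - 1*(-5) = 20164 + 5 = 20169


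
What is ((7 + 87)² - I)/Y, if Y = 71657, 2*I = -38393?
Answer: 56065/143314 ≈ 0.39120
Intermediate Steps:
I = -38393/2 (I = (½)*(-38393) = -38393/2 ≈ -19197.)
((7 + 87)² - I)/Y = ((7 + 87)² - 1*(-38393/2))/71657 = (94² + 38393/2)*(1/71657) = (8836 + 38393/2)*(1/71657) = (56065/2)*(1/71657) = 56065/143314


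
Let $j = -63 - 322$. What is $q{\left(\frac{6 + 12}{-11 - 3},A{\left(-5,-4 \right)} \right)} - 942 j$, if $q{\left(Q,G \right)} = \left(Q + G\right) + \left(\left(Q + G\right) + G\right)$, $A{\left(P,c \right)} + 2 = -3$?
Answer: $\frac{2538567}{7} \approx 3.6265 \cdot 10^{5}$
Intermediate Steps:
$j = -385$
$A{\left(P,c \right)} = -5$ ($A{\left(P,c \right)} = -2 - 3 = -5$)
$q{\left(Q,G \right)} = 2 Q + 3 G$ ($q{\left(Q,G \right)} = \left(G + Q\right) + \left(\left(G + Q\right) + G\right) = \left(G + Q\right) + \left(Q + 2 G\right) = 2 Q + 3 G$)
$q{\left(\frac{6 + 12}{-11 - 3},A{\left(-5,-4 \right)} \right)} - 942 j = \left(2 \frac{6 + 12}{-11 - 3} + 3 \left(-5\right)\right) - -362670 = \left(2 \frac{18}{-14} - 15\right) + 362670 = \left(2 \cdot 18 \left(- \frac{1}{14}\right) - 15\right) + 362670 = \left(2 \left(- \frac{9}{7}\right) - 15\right) + 362670 = \left(- \frac{18}{7} - 15\right) + 362670 = - \frac{123}{7} + 362670 = \frac{2538567}{7}$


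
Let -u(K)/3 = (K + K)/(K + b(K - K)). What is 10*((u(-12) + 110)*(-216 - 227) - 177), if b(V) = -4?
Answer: -469135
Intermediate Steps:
u(K) = -6*K/(-4 + K) (u(K) = -3*(K + K)/(K - 4) = -3*2*K/(-4 + K) = -6*K/(-4 + K))
10*((u(-12) + 110)*(-216 - 227) - 177) = 10*((-6*(-12)/(-4 - 12) + 110)*(-216 - 227) - 177) = 10*((-6*(-12)/(-16) + 110)*(-443) - 177) = 10*((-6*(-12)*(-1/16) + 110)*(-443) - 177) = 10*((-9/2 + 110)*(-443) - 177) = 10*((211/2)*(-443) - 177) = 10*(-93473/2 - 177) = 10*(-93827/2) = -469135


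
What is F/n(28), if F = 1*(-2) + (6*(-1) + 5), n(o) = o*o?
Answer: -3/784 ≈ -0.0038265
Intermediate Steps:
n(o) = o**2
F = -3 (F = -2 + (-6 + 5) = -2 - 1 = -3)
F/n(28) = -3/(28**2) = -3/784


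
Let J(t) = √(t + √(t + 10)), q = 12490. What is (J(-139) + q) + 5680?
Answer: 18170 + √(-139 + I*√129) ≈ 18170.0 + 11.8*I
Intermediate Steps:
J(t) = √(t + √(10 + t))
(J(-139) + q) + 5680 = (√(-139 + √(10 - 139)) + 12490) + 5680 = (√(-139 + √(-129)) + 12490) + 5680 = (√(-139 + I*√129) + 12490) + 5680 = (12490 + √(-139 + I*√129)) + 5680 = 18170 + √(-139 + I*√129)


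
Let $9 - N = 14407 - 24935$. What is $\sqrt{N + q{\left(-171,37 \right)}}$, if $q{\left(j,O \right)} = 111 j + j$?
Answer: $i \sqrt{8615} \approx 92.817 i$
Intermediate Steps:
$q{\left(j,O \right)} = 112 j$
$N = 10537$ ($N = 9 - \left(14407 - 24935\right) = 9 - -10528 = 9 + 10528 = 10537$)
$\sqrt{N + q{\left(-171,37 \right)}} = \sqrt{10537 + 112 \left(-171\right)} = \sqrt{10537 - 19152} = \sqrt{-8615} = i \sqrt{8615}$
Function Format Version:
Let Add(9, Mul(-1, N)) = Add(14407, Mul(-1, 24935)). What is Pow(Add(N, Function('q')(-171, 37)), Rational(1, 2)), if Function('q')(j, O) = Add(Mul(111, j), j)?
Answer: Mul(I, Pow(8615, Rational(1, 2))) ≈ Mul(92.817, I)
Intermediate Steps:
Function('q')(j, O) = Mul(112, j)
N = 10537 (N = Add(9, Mul(-1, Add(14407, Mul(-1, 24935)))) = Add(9, Mul(-1, Add(14407, -24935))) = Add(9, Mul(-1, -10528)) = Add(9, 10528) = 10537)
Pow(Add(N, Function('q')(-171, 37)), Rational(1, 2)) = Pow(Add(10537, Mul(112, -171)), Rational(1, 2)) = Pow(Add(10537, -19152), Rational(1, 2)) = Pow(-8615, Rational(1, 2)) = Mul(I, Pow(8615, Rational(1, 2)))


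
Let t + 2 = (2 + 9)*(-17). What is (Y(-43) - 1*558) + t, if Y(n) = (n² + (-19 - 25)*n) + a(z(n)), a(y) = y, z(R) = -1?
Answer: 2993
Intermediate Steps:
t = -189 (t = -2 + (2 + 9)*(-17) = -2 + 11*(-17) = -2 - 187 = -189)
Y(n) = -1 + n² - 44*n (Y(n) = (n² + (-19 - 25)*n) - 1 = (n² - 44*n) - 1 = -1 + n² - 44*n)
(Y(-43) - 1*558) + t = ((-1 + (-43)² - 44*(-43)) - 1*558) - 189 = ((-1 + 1849 + 1892) - 558) - 189 = (3740 - 558) - 189 = 3182 - 189 = 2993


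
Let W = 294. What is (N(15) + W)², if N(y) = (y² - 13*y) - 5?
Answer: 101761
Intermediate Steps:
N(y) = -5 + y² - 13*y
(N(15) + W)² = ((-5 + 15² - 13*15) + 294)² = ((-5 + 225 - 195) + 294)² = (25 + 294)² = 319² = 101761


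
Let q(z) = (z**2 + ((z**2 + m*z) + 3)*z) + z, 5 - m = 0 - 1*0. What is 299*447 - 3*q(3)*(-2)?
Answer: 134211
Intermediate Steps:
m = 5 (m = 5 - (0 - 1*0) = 5 - (0 + 0) = 5 - 1*0 = 5 + 0 = 5)
q(z) = z + z**2 + z*(3 + z**2 + 5*z) (q(z) = (z**2 + ((z**2 + 5*z) + 3)*z) + z = (z**2 + (3 + z**2 + 5*z)*z) + z = (z**2 + z*(3 + z**2 + 5*z)) + z = z + z**2 + z*(3 + z**2 + 5*z))
299*447 - 3*q(3)*(-2) = 299*447 - 9*(4 + 3**2 + 6*3)*(-2) = 133653 - 9*(4 + 9 + 18)*(-2) = 133653 - 9*31*(-2) = 133653 - 3*93*(-2) = 133653 - 279*(-2) = 133653 + 558 = 134211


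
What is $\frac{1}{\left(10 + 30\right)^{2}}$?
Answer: $\frac{1}{1600} \approx 0.000625$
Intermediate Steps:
$\frac{1}{\left(10 + 30\right)^{2}} = \frac{1}{40^{2}} = \frac{1}{1600}$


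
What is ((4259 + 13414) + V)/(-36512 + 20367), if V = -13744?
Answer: -3929/16145 ≈ -0.24336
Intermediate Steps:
((4259 + 13414) + V)/(-36512 + 20367) = ((4259 + 13414) - 13744)/(-36512 + 20367) = (17673 - 13744)/(-16145) = 3929*(-1/16145) = -3929/16145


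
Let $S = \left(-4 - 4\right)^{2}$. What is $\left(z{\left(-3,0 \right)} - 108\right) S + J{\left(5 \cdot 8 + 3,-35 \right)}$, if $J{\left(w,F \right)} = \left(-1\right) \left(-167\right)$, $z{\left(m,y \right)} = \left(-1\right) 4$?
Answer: $-7001$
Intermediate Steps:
$z{\left(m,y \right)} = -4$
$S = 64$ ($S = \left(-8\right)^{2} = 64$)
$J{\left(w,F \right)} = 167$
$\left(z{\left(-3,0 \right)} - 108\right) S + J{\left(5 \cdot 8 + 3,-35 \right)} = \left(-4 - 108\right) 64 + 167 = \left(-112\right) 64 + 167 = -7168 + 167 = -7001$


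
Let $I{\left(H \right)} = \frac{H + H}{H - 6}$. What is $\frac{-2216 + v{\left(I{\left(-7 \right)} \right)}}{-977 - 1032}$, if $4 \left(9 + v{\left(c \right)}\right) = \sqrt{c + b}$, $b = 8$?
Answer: $\frac{2225}{2009} - \frac{\sqrt{1534}}{104468} \approx 1.1071$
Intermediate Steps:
$I{\left(H \right)} = \frac{2 H}{-6 + H}$
$v{\left(c \right)} = -9 + \frac{\sqrt{8 + c}}{4}$ ($v{\left(c \right)} = -9 + \frac{\sqrt{c + 8}}{4} = -9 + \frac{\sqrt{8 + c}}{4}$)
$\frac{-2216 + v{\left(I{\left(-7 \right)} \right)}}{-977 - 1032} = \frac{-2216 - \left(9 - \frac{\sqrt{8 + 2 \left(-7\right) \frac{1}{-6 - 7}}}{4}\right)}{-977 - 1032} = \frac{-2216 - \left(9 - \frac{\sqrt{8 + 2 \left(-7\right) \frac{1}{-13}}}{4}\right)}{-2009} = \left(-2216 - \left(9 - \frac{\sqrt{8 + 2 \left(-7\right) \left(- \frac{1}{13}\right)}}{4}\right)\right) \left(- \frac{1}{2009}\right) = \left(-2216 - \left(9 - \frac{\sqrt{8 + \frac{14}{13}}}{4}\right)\right) \left(- \frac{1}{2009}\right) = \left(-2216 - \left(9 - \frac{\sqrt{\frac{118}{13}}}{4}\right)\right) \left(- \frac{1}{2009}\right) = \left(-2216 - \left(9 - \frac{\frac{1}{13} \sqrt{1534}}{4}\right)\right) \left(- \frac{1}{2009}\right) = \left(-2216 - \left(9 - \frac{\sqrt{1534}}{52}\right)\right) \left(- \frac{1}{2009}\right) = \left(-2225 + \frac{\sqrt{1534}}{52}\right) \left(- \frac{1}{2009}\right) = \frac{2225}{2009} - \frac{\sqrt{1534}}{104468}$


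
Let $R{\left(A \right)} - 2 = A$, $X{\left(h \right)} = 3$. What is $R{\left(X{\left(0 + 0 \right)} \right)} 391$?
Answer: $1955$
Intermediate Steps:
$R{\left(A \right)} = 2 + A$
$R{\left(X{\left(0 + 0 \right)} \right)} 391 = \left(2 + 3\right) 391 = 5 \cdot 391 = 1955$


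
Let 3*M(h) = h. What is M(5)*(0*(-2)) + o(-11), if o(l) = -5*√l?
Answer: -5*I*√11 ≈ -16.583*I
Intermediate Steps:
M(h) = h/3
M(5)*(0*(-2)) + o(-11) = ((⅓)*5)*(0*(-2)) - 5*I*√11 = (5/3)*0 - 5*I*√11 = 0 - 5*I*√11 = -5*I*√11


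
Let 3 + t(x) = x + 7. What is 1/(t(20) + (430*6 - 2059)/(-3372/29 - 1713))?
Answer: 53049/1258067 ≈ 0.042167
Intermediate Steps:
t(x) = 4 + x (t(x) = -3 + (x + 7) = -3 + (7 + x) = 4 + x)
1/(t(20) + (430*6 - 2059)/(-3372/29 - 1713)) = 1/((4 + 20) + (430*6 - 2059)/(-3372/29 - 1713)) = 1/(24 + (2580 - 2059)/(-3372*1/29 - 1713)) = 1/(24 + 521/(-3372/29 - 1713)) = 1/(24 + 521/(-53049/29)) = 1/(24 + 521*(-29/53049)) = 1/(24 - 15109/53049) = 1/(1258067/53049) = 53049/1258067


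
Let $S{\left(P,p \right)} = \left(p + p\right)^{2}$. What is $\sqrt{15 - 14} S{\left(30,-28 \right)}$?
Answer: $3136$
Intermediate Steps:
$S{\left(P,p \right)} = 4 p^{2}$ ($S{\left(P,p \right)} = \left(2 p\right)^{2} = 4 p^{2}$)
$\sqrt{15 - 14} S{\left(30,-28 \right)} = \sqrt{15 - 14} \cdot 4 \left(-28\right)^{2} = \sqrt{1} \cdot 4 \cdot 784 = 1 \cdot 3136 = 3136$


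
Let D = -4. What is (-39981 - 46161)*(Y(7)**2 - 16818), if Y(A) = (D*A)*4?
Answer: 368170908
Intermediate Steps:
Y(A) = -16*A (Y(A) = -4*A*4 = -16*A)
(-39981 - 46161)*(Y(7)**2 - 16818) = (-39981 - 46161)*((-16*7)**2 - 16818) = -86142*((-112)**2 - 16818) = -86142*(12544 - 16818) = -86142*(-4274) = 368170908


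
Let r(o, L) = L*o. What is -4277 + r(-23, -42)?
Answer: -3311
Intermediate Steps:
-4277 + r(-23, -42) = -4277 - 42*(-23) = -4277 + 966 = -3311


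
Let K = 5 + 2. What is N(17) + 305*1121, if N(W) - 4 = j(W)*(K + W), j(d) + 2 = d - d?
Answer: 341861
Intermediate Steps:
j(d) = -2 (j(d) = -2 + (d - d) = -2 + 0 = -2)
K = 7
N(W) = -10 - 2*W (N(W) = 4 - 2*(7 + W) = 4 + (-14 - 2*W) = -10 - 2*W)
N(17) + 305*1121 = (-10 - 2*17) + 305*1121 = (-10 - 34) + 341905 = -44 + 341905 = 341861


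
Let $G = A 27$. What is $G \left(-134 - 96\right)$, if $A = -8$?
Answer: $49680$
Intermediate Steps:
$G = -216$ ($G = \left(-8\right) 27 = -216$)
$G \left(-134 - 96\right) = - 216 \left(-134 - 96\right) = \left(-216\right) \left(-230\right) = 49680$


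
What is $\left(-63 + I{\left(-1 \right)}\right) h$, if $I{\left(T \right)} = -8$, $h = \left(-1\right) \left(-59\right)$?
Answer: $-4189$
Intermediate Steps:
$h = 59$
$\left(-63 + I{\left(-1 \right)}\right) h = \left(-63 - 8\right) 59 = \left(-71\right) 59 = -4189$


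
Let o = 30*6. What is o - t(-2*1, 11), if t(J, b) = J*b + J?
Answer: 204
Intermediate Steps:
o = 180
t(J, b) = J + J*b
o - t(-2*1, 11) = 180 - (-2*1)*(1 + 11) = 180 - (-2)*12 = 180 - 1*(-24) = 180 + 24 = 204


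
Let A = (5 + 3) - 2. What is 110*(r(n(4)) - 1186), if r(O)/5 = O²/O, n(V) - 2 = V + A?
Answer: -123860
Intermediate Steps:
A = 6 (A = 8 - 2 = 6)
n(V) = 8 + V (n(V) = 2 + (V + 6) = 2 + (6 + V) = 8 + V)
r(O) = 5*O (r(O) = 5*(O²/O) = 5*O)
110*(r(n(4)) - 1186) = 110*(5*(8 + 4) - 1186) = 110*(5*12 - 1186) = 110*(60 - 1186) = 110*(-1126) = -123860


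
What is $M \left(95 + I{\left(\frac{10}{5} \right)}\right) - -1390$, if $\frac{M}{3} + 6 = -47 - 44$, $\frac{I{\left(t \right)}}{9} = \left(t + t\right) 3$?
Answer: $-57683$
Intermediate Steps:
$I{\left(t \right)} = 54 t$ ($I{\left(t \right)} = 9 \left(t + t\right) 3 = 9 \cdot 2 t 3 = 9 \cdot 6 t = 54 t$)
$M = -291$ ($M = -18 + 3 \left(-47 - 44\right) = -18 + 3 \left(-91\right) = -18 - 273 = -291$)
$M \left(95 + I{\left(\frac{10}{5} \right)}\right) - -1390 = - 291 \left(95 + 54 \cdot \frac{10}{5}\right) - -1390 = - 291 \left(95 + 54 \cdot 10 \cdot \frac{1}{5}\right) + 1390 = - 291 \left(95 + 54 \cdot 2\right) + 1390 = - 291 \left(95 + 108\right) + 1390 = \left(-291\right) 203 + 1390 = -59073 + 1390 = -57683$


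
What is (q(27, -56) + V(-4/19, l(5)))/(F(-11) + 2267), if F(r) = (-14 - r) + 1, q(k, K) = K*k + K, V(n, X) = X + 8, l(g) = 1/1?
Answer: -1559/2265 ≈ -0.68830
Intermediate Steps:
l(g) = 1
V(n, X) = 8 + X
q(k, K) = K + K*k
F(r) = -13 - r
(q(27, -56) + V(-4/19, l(5)))/(F(-11) + 2267) = (-56*(1 + 27) + (8 + 1))/((-13 - 1*(-11)) + 2267) = (-56*28 + 9)/((-13 + 11) + 2267) = (-1568 + 9)/(-2 + 2267) = -1559/2265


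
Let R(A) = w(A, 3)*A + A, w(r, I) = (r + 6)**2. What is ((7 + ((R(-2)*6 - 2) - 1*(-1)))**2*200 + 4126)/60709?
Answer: 7844926/60709 ≈ 129.22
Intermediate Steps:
w(r, I) = (6 + r)**2
R(A) = A + A*(6 + A)**2 (R(A) = (6 + A)**2*A + A = A*(6 + A)**2 + A = A + A*(6 + A)**2)
((7 + ((R(-2)*6 - 2) - 1*(-1)))**2*200 + 4126)/60709 = ((7 + ((-2*(1 + (6 - 2)**2)*6 - 2) - 1*(-1)))**2*200 + 4126)/60709 = ((7 + ((-2*(1 + 4**2)*6 - 2) + 1))**2*200 + 4126)*(1/60709) = ((7 + ((-2*(1 + 16)*6 - 2) + 1))**2*200 + 4126)*(1/60709) = ((7 + ((-2*17*6 - 2) + 1))**2*200 + 4126)*(1/60709) = ((7 + ((-34*6 - 2) + 1))**2*200 + 4126)*(1/60709) = ((7 + ((-204 - 2) + 1))**2*200 + 4126)*(1/60709) = ((7 + (-206 + 1))**2*200 + 4126)*(1/60709) = ((7 - 205)**2*200 + 4126)*(1/60709) = ((-198)**2*200 + 4126)*(1/60709) = (39204*200 + 4126)*(1/60709) = (7840800 + 4126)*(1/60709) = 7844926*(1/60709) = 7844926/60709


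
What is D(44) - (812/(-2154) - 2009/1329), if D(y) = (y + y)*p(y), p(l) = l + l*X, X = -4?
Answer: -1847073429/159037 ≈ -11614.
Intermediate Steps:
p(l) = -3*l (p(l) = l + l*(-4) = l - 4*l = -3*l)
D(y) = -6*y**2 (D(y) = (y + y)*(-3*y) = (2*y)*(-3*y) = -6*y**2)
D(44) - (812/(-2154) - 2009/1329) = -6*44**2 - (812/(-2154) - 2009/1329) = -6*1936 - (812*(-1/2154) - 2009*1/1329) = -11616 - (-406/1077 - 2009/1329) = -11616 - 1*(-300363/159037) = -11616 + 300363/159037 = -1847073429/159037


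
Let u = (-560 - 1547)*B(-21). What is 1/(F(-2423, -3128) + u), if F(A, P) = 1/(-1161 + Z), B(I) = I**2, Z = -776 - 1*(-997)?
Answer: -940/873435781 ≈ -1.0762e-6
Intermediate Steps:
Z = 221 (Z = -776 + 997 = 221)
u = -929187 (u = (-560 - 1547)*(-21)**2 = -2107*441 = -929187)
F(A, P) = -1/940 (F(A, P) = 1/(-1161 + 221) = 1/(-940) = -1/940)
1/(F(-2423, -3128) + u) = 1/(-1/940 - 929187) = 1/(-873435781/940) = -940/873435781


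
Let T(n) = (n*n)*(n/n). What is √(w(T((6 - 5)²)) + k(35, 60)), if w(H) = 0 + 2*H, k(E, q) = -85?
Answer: I*√83 ≈ 9.1104*I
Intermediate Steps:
T(n) = n² (T(n) = n²*1 = n²)
w(H) = 2*H
√(w(T((6 - 5)²)) + k(35, 60)) = √(2*((6 - 5)²)² - 85) = √(2*(1²)² - 85) = √(2*1² - 85) = √(2*1 - 85) = √(2 - 85) = √(-83) = I*√83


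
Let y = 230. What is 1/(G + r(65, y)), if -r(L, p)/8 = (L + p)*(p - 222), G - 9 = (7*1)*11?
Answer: -1/18794 ≈ -5.3208e-5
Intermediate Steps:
G = 86 (G = 9 + (7*1)*11 = 9 + 7*11 = 9 + 77 = 86)
r(L, p) = -8*(-222 + p)*(L + p) (r(L, p) = -8*(L + p)*(p - 222) = -8*(L + p)*(-222 + p) = -8*(-222 + p)*(L + p))
1/(G + r(65, y)) = 1/(86 + (-8*230² + 1776*65 + 1776*230 - 8*65*230)) = 1/(86 + (-8*52900 + 115440 + 408480 - 119600)) = 1/(86 + (-423200 + 115440 + 408480 - 119600)) = 1/(86 - 18880) = 1/(-18794) = -1/18794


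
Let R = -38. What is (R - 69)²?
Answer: 11449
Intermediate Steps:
(R - 69)² = (-38 - 69)² = (-107)² = 11449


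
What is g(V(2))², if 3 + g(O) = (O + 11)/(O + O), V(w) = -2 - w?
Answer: 961/64 ≈ 15.016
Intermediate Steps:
g(O) = -3 + (11 + O)/(2*O) (g(O) = -3 + (O + 11)/(O + O) = -3 + (11 + O)/((2*O)) = -3 + (11 + O)*(1/(2*O)) = -3 + (11 + O)/(2*O))
g(V(2))² = ((11 - 5*(-2 - 1*2))/(2*(-2 - 1*2)))² = ((11 - 5*(-2 - 2))/(2*(-2 - 2)))² = ((½)*(11 - 5*(-4))/(-4))² = ((½)*(-¼)*(11 + 20))² = ((½)*(-¼)*31)² = (-31/8)² = 961/64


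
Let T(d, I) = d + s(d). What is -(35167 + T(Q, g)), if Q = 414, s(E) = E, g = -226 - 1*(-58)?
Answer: -35995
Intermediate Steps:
g = -168 (g = -226 + 58 = -168)
T(d, I) = 2*d (T(d, I) = d + d = 2*d)
-(35167 + T(Q, g)) = -(35167 + 2*414) = -(35167 + 828) = -1*35995 = -35995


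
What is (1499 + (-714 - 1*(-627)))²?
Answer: 1993744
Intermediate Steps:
(1499 + (-714 - 1*(-627)))² = (1499 + (-714 + 627))² = (1499 - 87)² = 1412² = 1993744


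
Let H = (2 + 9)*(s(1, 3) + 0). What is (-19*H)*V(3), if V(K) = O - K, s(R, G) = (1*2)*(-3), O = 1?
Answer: -2508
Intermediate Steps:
s(R, G) = -6 (s(R, G) = 2*(-3) = -6)
H = -66 (H = (2 + 9)*(-6 + 0) = 11*(-6) = -66)
V(K) = 1 - K
(-19*H)*V(3) = (-19*(-66))*(1 - 1*3) = 1254*(1 - 3) = 1254*(-2) = -2508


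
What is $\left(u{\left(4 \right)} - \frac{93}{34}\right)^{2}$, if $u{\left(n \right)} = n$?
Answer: $\frac{1849}{1156} \approx 1.5995$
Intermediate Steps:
$\left(u{\left(4 \right)} - \frac{93}{34}\right)^{2} = \left(4 - \frac{93}{34}\right)^{2} = \left(\frac{43}{34}\right)^{2} = \frac{1849}{1156}$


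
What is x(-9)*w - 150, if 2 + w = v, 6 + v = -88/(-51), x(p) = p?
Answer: -1590/17 ≈ -93.529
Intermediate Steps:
v = -218/51 (v = -6 - 88/(-51) = -6 - 88*(-1/51) = -6 + 88/51 = -218/51 ≈ -4.2745)
w = -320/51 (w = -2 - 218/51 = -320/51 ≈ -6.2745)
x(-9)*w - 150 = -9*(-320/51) - 150 = 960/17 - 150 = -1590/17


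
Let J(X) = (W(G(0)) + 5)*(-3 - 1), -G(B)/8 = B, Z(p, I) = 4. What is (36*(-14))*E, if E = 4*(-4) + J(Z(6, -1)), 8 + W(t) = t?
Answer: 2016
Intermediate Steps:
G(B) = -8*B
W(t) = -8 + t
J(X) = 12 (J(X) = ((-8 - 8*0) + 5)*(-3 - 1) = ((-8 + 0) + 5)*(-4) = (-8 + 5)*(-4) = -3*(-4) = 12)
E = -4 (E = 4*(-4) + 12 = -16 + 12 = -4)
(36*(-14))*E = (36*(-14))*(-4) = -504*(-4) = 2016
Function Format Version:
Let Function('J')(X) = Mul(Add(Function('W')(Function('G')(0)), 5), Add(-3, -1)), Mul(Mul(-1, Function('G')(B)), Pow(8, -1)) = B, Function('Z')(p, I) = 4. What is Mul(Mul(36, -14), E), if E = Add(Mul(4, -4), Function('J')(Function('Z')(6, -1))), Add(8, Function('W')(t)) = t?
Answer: 2016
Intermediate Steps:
Function('G')(B) = Mul(-8, B)
Function('W')(t) = Add(-8, t)
Function('J')(X) = 12 (Function('J')(X) = Mul(Add(Add(-8, Mul(-8, 0)), 5), Add(-3, -1)) = Mul(Add(Add(-8, 0), 5), -4) = Mul(Add(-8, 5), -4) = Mul(-3, -4) = 12)
E = -4 (E = Add(Mul(4, -4), 12) = Add(-16, 12) = -4)
Mul(Mul(36, -14), E) = Mul(Mul(36, -14), -4) = Mul(-504, -4) = 2016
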